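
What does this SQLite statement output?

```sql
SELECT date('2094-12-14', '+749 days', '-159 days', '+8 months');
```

Applying '+749 days' to 2094-12-14: counting 749 days forward gives 2097-01-01.
Applying '-159 days' to 2097-01-01: counting 159 days back gives 2096-07-26.
Adding +8 months to 2096-07-26 gives 2097-03-26.

2097-03-26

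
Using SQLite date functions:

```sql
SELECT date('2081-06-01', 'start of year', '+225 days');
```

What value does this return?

2081-08-14

`start of year` rewinds 2081-06-01 to 2081-01-01.
Applying '+225 days' to 2081-01-01: counting 225 days forward gives 2081-08-14.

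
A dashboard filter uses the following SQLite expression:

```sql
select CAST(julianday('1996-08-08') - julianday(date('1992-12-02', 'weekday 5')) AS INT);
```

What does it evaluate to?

1343

`weekday 5` advances to the next Friday; 1992-12-02 is a Wednesday, so it moves forward to 1992-12-04.
27 days remain in December 1992 after the 4th (31 − 4).
Full months from January 1993 through July 1996 contribute their day counts.
Then 8 days into August 1996.
Total: 27 + 31 + 28 + 31 + 30 + 31 + 30 + 31 + 31 + 30 + 31 + 30 + 31 + 31 + 28 + 31 + 30 + 31 + 30 + 31 + 31 + 30 + 31 + 30 + 31 + 31 + 28 + 31 + 30 + 31 + 30 + 31 + 31 + 30 + 31 + 30 + 31 + 31 + 29 + 31 + 30 + 31 + 30 + 31 + 8 = 1343.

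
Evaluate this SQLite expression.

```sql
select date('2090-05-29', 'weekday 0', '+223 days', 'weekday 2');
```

2091-01-16

`weekday 0` advances to the next Sunday; 2090-05-29 is a Monday, so it moves forward to 2090-06-04.
Applying '+223 days' to 2090-06-04: counting 223 days forward gives 2091-01-13.
`weekday 2` advances to the next Tuesday; 2091-01-13 is a Saturday, so it moves forward to 2091-01-16.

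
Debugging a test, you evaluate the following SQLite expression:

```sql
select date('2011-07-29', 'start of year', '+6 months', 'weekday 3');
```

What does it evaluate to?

`start of year` rewinds 2011-07-29 to 2011-01-01.
Adding +6 months to 2011-01-01 gives 2011-07-01.
`weekday 3` advances to the next Wednesday; 2011-07-01 is a Friday, so it moves forward to 2011-07-06.

2011-07-06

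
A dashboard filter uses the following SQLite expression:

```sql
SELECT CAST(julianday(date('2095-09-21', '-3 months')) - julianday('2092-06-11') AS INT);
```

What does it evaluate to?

1105

Adding -3 months to 2095-09-21 gives 2095-06-21.
19 days remain in June 2092 after the 11th (30 − 11).
Full months from July 2092 through May 2095 contribute their day counts.
Then 21 days into June 2095.
Total: 19 + 31 + 31 + 30 + 31 + 30 + 31 + 31 + 28 + 31 + 30 + 31 + 30 + 31 + 31 + 30 + 31 + 30 + 31 + 31 + 28 + 31 + 30 + 31 + 30 + 31 + 31 + 30 + 31 + 30 + 31 + 31 + 28 + 31 + 30 + 31 + 21 = 1105.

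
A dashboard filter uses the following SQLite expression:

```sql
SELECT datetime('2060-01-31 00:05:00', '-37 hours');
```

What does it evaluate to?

-37 hours from 2060-01-31 00:05:00 is 2060-01-29 11:05:00 (crosses midnight).

2060-01-29 11:05:00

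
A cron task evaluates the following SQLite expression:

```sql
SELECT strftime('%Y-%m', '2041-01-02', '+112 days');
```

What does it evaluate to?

2041-04

First apply '+112 days': 2041-01-02 → 2041-04-24.
`%Y-%m` extracts the year-month: 2041-04.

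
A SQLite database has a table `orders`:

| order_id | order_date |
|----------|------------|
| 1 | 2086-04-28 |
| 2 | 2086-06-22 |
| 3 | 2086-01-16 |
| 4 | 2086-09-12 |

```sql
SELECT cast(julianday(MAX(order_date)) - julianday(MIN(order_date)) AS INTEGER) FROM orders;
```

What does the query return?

MIN = 2086-01-16, MAX = 2086-09-12.
15 days remain in January 2086 after the 16th (31 − 16).
Full months from February 2086 through August 2086 contribute their day counts.
Then 12 days into September 2086.
Total: 15 + 28 + 31 + 30 + 31 + 30 + 31 + 31 + 12 = 239.

239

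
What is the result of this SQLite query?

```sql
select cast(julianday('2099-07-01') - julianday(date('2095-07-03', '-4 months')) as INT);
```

Adding -4 months to 2095-07-03 gives 2095-03-03.
28 days remain in March 2095 after the 3rd (31 − 3).
Full months from April 2095 through June 2099 contribute their day counts.
Then 1 day into July 2099.
Total: 28 + 30 + 31 + 30 + 31 + 31 + 30 + 31 + 30 + 31 + 31 + 29 + 31 + 30 + 31 + 30 + 31 + 31 + 30 + 31 + 30 + 31 + 31 + 28 + 31 + 30 + 31 + 30 + 31 + 31 + 30 + 31 + 30 + 31 + 31 + 28 + 31 + 30 + 31 + 30 + 31 + 31 + 30 + 31 + 30 + 31 + 31 + 28 + 31 + 30 + 31 + 30 + 1 = 1581.

1581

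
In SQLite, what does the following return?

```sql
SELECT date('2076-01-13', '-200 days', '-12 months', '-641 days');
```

2072-09-24

Applying '-200 days' to 2076-01-13: counting 200 days back gives 2075-06-27.
Adding -12 months to 2075-06-27 gives 2074-06-27.
Applying '-641 days' to 2074-06-27: counting 641 days back gives 2072-09-24.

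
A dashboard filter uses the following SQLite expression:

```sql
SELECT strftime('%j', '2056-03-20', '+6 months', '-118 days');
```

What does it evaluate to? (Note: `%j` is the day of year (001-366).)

First apply '+6 months', '-118 days': 2056-03-20 → 2056-05-25.
Day-of-year for 2056-05-25: days since 2056-01-01 inclusive = 146, zero-padded to 146.

146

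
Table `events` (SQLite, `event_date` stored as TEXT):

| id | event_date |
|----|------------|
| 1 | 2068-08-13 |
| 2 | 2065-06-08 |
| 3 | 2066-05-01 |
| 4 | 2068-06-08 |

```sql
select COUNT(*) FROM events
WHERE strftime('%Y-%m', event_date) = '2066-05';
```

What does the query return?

Rows with year-month 2066-05: 2066-05-01 → 1.

1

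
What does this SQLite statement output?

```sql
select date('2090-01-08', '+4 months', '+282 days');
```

Adding +4 months to 2090-01-08 gives 2090-05-08.
Applying '+282 days' to 2090-05-08: counting 282 days forward gives 2091-02-14.

2091-02-14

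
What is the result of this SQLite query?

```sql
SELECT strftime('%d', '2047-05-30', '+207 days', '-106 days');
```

First apply '+207 days', '-106 days': 2047-05-30 → 2047-09-08.
`%d` extracts the 2-digit day of month: 08.

08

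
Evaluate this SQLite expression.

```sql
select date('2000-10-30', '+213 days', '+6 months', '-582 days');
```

2000-04-28

Applying '+213 days' to 2000-10-30: counting 213 days forward gives 2001-05-31.
Adding +6 months to 2001-05-31 targets 2001-11-31. November 2001 has only 30 days, so SQLite normalizes the 1-day overflow forward to 2001-12-01.
Applying '-582 days' to 2001-12-01: counting 582 days back gives 2000-04-28.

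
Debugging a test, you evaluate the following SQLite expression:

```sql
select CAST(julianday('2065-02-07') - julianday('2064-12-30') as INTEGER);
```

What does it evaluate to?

39

1 day remains in December 2064 after the 30th (31 − 30).
January 2065: 31 days.
Then 7 days into February 2065.
Total: 1 + 31 + 7 = 39.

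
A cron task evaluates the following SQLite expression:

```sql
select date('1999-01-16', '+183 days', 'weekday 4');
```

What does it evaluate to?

Applying '+183 days' to 1999-01-16: counting 183 days forward gives 1999-07-18.
`weekday 4` advances to the next Thursday; 1999-07-18 is a Sunday, so it moves forward to 1999-07-22.

1999-07-22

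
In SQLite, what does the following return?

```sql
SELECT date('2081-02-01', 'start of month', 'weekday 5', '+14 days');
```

`start of month` rewinds 2081-02-01 to 2081-02-01.
`weekday 5` advances to the next Friday; 2081-02-01 is a Saturday, so it moves forward to 2081-02-07.
Advancing 14 more days within February lands on 2081-02-21.

2081-02-21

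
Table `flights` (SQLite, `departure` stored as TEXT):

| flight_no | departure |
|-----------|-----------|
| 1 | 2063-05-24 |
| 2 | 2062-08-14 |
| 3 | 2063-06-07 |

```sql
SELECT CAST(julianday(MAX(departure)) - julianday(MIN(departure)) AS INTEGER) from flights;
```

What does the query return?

297

MIN = 2062-08-14, MAX = 2063-06-07.
17 days remain in August 2062 after the 14th (31 − 14).
Full months from September 2062 through May 2063 contribute their day counts.
Then 7 days into June 2063.
Total: 17 + 30 + 31 + 30 + 31 + 31 + 28 + 31 + 30 + 31 + 7 = 297.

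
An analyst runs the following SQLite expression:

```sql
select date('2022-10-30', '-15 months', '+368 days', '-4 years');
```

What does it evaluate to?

2018-08-02

Adding -15 months to 2022-10-30 gives 2021-07-30.
Applying '+368 days' to 2021-07-30: counting 368 days forward gives 2022-08-02.
Adding -4 years to 2022-08-02 gives 2018-08-02.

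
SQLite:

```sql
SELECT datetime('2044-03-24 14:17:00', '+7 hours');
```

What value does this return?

+7 hours from 2044-03-24 14:17:00 is 2044-03-24 21:17:00.

2044-03-24 21:17:00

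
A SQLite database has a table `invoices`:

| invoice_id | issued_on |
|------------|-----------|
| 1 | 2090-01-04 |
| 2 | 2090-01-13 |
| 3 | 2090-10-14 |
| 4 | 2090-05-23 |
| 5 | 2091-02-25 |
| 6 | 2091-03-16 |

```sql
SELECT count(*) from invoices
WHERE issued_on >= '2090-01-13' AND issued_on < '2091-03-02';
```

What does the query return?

Rows in [2090-01-13, 2091-03-02): 2090-01-13, 2090-10-14, 2090-05-23, 2091-02-25 → 4 rows.

4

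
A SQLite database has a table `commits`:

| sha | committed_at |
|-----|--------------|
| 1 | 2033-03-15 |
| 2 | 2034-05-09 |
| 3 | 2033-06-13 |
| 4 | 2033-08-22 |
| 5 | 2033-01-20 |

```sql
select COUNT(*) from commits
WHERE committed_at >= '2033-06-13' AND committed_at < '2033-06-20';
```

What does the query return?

1

Rows in [2033-06-13, 2033-06-20): 2033-06-13 → 1 row.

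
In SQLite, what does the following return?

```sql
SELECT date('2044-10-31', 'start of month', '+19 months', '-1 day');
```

`start of month` rewinds 2044-10-31 to 2044-10-01.
Adding +19 months to 2044-10-01 gives 2046-05-01.
Going back 1 day from 2046-05-01 reaches 2046-04-30 (last day of April, 30 days).

2046-04-30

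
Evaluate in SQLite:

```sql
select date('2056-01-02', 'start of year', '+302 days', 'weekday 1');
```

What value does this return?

`start of year` rewinds 2056-01-02 to 2056-01-01.
Applying '+302 days' to 2056-01-01: counting 302 days forward gives 2056-10-29.
`weekday 1` advances to the next Monday; 2056-10-29 is a Sunday, so it moves forward to 2056-10-30.

2056-10-30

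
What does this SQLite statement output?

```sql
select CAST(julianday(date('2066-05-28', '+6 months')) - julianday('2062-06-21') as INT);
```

1621

Adding +6 months to 2066-05-28 gives 2066-11-28.
9 days remain in June 2062 after the 21st (30 − 21).
Full months from July 2062 through October 2066 contribute their day counts.
Then 28 days into November 2066.
Total: 9 + 31 + 31 + 30 + 31 + 30 + 31 + 31 + 28 + 31 + 30 + 31 + 30 + 31 + 31 + 30 + 31 + 30 + 31 + 31 + 29 + 31 + 30 + 31 + 30 + 31 + 31 + 30 + 31 + 30 + 31 + 31 + 28 + 31 + 30 + 31 + 30 + 31 + 31 + 30 + 31 + 30 + 31 + 31 + 28 + 31 + 30 + 31 + 30 + 31 + 31 + 30 + 31 + 28 = 1621.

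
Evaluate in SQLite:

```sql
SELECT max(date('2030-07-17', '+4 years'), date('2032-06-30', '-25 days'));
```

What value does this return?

date('2030-07-17', '+4 years') → 2034-07-17.
date('2032-06-30', '-25 days') → 2032-06-05.
Later of the two is 2034-07-17.

2034-07-17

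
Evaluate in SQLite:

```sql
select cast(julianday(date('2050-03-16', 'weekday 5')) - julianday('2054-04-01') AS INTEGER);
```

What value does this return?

-1475

`weekday 5` advances to the next Friday; 2050-03-16 is a Wednesday, so it moves forward to 2050-03-18.
13 days remain in March 2050 after the 18th (31 − 18).
Full months from April 2050 through March 2054 contribute their day counts.
Then 1 day into April 2054.
Total: 13 + 30 + 31 + 30 + 31 + 31 + 30 + 31 + 30 + 31 + 31 + 28 + 31 + 30 + 31 + 30 + 31 + 31 + 30 + 31 + 30 + 31 + 31 + 29 + 31 + 30 + 31 + 30 + 31 + 31 + 30 + 31 + 30 + 31 + 31 + 28 + 31 + 30 + 31 + 30 + 31 + 31 + 30 + 31 + 30 + 31 + 31 + 28 + 31 + 1 = 1475.
The subtraction is earlier − later, so the result is −1475 → -1475.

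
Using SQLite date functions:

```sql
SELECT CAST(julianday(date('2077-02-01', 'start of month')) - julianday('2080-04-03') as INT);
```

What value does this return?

-1157

`start of month` rewinds 2077-02-01 to 2077-02-01.
27 days remain in February 2077 after the 1st (28 − 1).
Full months from March 2077 through March 2080 contribute their day counts.
Then 3 days into April 2080.
Total: 27 + 31 + 30 + 31 + 30 + 31 + 31 + 30 + 31 + 30 + 31 + 31 + 28 + 31 + 30 + 31 + 30 + 31 + 31 + 30 + 31 + 30 + 31 + 31 + 28 + 31 + 30 + 31 + 30 + 31 + 31 + 30 + 31 + 30 + 31 + 31 + 29 + 31 + 3 = 1157.
The subtraction is earlier − later, so the result is −1157 → -1157.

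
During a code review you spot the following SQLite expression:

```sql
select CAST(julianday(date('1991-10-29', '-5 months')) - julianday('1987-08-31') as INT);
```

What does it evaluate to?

Adding -5 months to 1991-10-29 gives 1991-05-29.
0 days remain in August 1987 after the 31st (31 − 31).
Full months from September 1987 through April 1991 contribute their day counts.
Then 29 days into May 1991.
Total: 0 + 30 + 31 + 30 + 31 + 31 + 29 + 31 + 30 + 31 + 30 + 31 + 31 + 30 + 31 + 30 + 31 + 31 + 28 + 31 + 30 + 31 + 30 + 31 + 31 + 30 + 31 + 30 + 31 + 31 + 28 + 31 + 30 + 31 + 30 + 31 + 31 + 30 + 31 + 30 + 31 + 31 + 28 + 31 + 30 + 29 = 1367.

1367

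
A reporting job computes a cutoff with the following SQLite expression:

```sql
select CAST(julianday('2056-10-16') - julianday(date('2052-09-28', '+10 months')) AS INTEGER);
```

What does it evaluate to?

1176

Adding +10 months to 2052-09-28 gives 2053-07-28.
3 days remain in July 2053 after the 28th (31 − 28).
Full months from August 2053 through September 2056 contribute their day counts.
Then 16 days into October 2056.
Total: 3 + 31 + 30 + 31 + 30 + 31 + 31 + 28 + 31 + 30 + 31 + 30 + 31 + 31 + 30 + 31 + 30 + 31 + 31 + 28 + 31 + 30 + 31 + 30 + 31 + 31 + 30 + 31 + 30 + 31 + 31 + 29 + 31 + 30 + 31 + 30 + 31 + 31 + 30 + 16 = 1176.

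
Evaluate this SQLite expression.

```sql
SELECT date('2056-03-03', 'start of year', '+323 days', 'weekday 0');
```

2056-11-19

`start of year` rewinds 2056-03-03 to 2056-01-01.
Applying '+323 days' to 2056-01-01: counting 323 days forward gives 2056-11-19.
`weekday 0` advances to the next Sunday; 2056-11-19 is already a Sunday, so it stays at 2056-11-19.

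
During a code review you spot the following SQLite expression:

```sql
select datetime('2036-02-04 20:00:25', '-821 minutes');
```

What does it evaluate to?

2036-02-04 06:19:25

821 minutes = 13h 41m; -821 minutes from 2036-02-04 20:00:25 is 2036-02-04 06:19:25.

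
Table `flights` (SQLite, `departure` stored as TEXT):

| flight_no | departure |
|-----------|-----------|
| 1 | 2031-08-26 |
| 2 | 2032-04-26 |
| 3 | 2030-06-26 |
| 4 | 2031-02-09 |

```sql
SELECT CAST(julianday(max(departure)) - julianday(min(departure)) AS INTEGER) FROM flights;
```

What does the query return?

670

MIN = 2030-06-26, MAX = 2032-04-26.
4 days remain in June 2030 after the 26th (30 − 26).
Full months from July 2030 through March 2032 contribute their day counts.
Then 26 days into April 2032.
Total: 4 + 31 + 31 + 30 + 31 + 30 + 31 + 31 + 28 + 31 + 30 + 31 + 30 + 31 + 31 + 30 + 31 + 30 + 31 + 31 + 29 + 31 + 26 = 670.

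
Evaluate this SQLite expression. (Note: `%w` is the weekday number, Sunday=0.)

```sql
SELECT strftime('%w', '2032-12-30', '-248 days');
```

1

First apply '-248 days': 2032-12-30 → 2032-04-26.
2032-04-26 is a Monday; with Sunday=0 that is 1.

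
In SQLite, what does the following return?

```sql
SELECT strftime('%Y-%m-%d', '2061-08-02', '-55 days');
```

2061-06-08

First apply '-55 days': 2061-08-02 → 2061-06-08.
`%Y-%m-%d` extracts the ISO date: 2061-06-08.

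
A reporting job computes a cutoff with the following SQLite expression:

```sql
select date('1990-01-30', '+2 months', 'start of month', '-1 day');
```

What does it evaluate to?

Adding +2 months to 1990-01-30 gives 1990-03-30.
`start of month` rewinds 1990-03-30 to 1990-03-01.
Going back 1 day from 1990-03-01 reaches 1990-02-28 (last day of February, 28 days).

1990-02-28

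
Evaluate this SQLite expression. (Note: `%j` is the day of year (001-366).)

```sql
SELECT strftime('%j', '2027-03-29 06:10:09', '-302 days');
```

151

First apply '-302 days': 2027-03-29 06:10:09 → 2026-05-31 06:10:09.
Day-of-year for 2026-05-31: days since 2026-01-01 inclusive = 151, zero-padded to 151.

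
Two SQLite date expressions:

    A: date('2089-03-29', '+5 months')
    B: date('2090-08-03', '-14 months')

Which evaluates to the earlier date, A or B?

B

A = 2089-08-29.
B = 2089-06-03.
B is earlier.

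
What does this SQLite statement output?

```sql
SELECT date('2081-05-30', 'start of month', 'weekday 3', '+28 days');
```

2081-06-04

`start of month` rewinds 2081-05-30 to 2081-05-01.
`weekday 3` advances to the next Wednesday; 2081-05-01 is a Thursday, so it moves forward to 2081-05-07.
May 2081 has 31 days; 24 remain after the 7th, so 25 days reach 2081-06-01.
Advancing 3 more days within June lands on 2081-06-04.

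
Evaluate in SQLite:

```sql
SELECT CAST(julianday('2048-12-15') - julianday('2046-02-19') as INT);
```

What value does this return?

1030

9 days remain in February 2046 after the 19th (28 − 19).
Full months from March 2046 through November 2048 contribute their day counts.
Then 15 days into December 2048.
Total: 9 + 31 + 30 + 31 + 30 + 31 + 31 + 30 + 31 + 30 + 31 + 31 + 28 + 31 + 30 + 31 + 30 + 31 + 31 + 30 + 31 + 30 + 31 + 31 + 29 + 31 + 30 + 31 + 30 + 31 + 31 + 30 + 31 + 30 + 15 = 1030.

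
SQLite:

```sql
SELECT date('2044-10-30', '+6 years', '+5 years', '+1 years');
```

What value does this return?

2056-10-30

Adding +6 years to 2044-10-30 gives 2050-10-30.
Adding +5 years to 2050-10-30 gives 2055-10-30.
Adding +1 year to 2055-10-30 gives 2056-10-30.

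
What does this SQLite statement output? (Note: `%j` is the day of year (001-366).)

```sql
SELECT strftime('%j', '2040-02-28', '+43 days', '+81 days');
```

183

First apply '+43 days', '+81 days': 2040-02-28 → 2040-07-01.
Day-of-year for 2040-07-01: days since 2040-01-01 inclusive = 183, zero-padded to 183.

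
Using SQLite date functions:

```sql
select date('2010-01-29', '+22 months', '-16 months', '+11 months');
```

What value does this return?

2011-06-29

Adding +22 months to 2010-01-29 gives 2011-11-29.
Adding -16 months to 2011-11-29 gives 2010-07-29.
Adding +11 months to 2010-07-29 gives 2011-06-29.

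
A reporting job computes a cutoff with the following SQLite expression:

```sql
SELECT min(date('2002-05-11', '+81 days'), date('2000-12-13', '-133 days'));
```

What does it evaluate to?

2000-08-02

date('2002-05-11', '+81 days') → 2002-07-31.
date('2000-12-13', '-133 days') → 2000-08-02.
Earlier of the two is 2000-08-02.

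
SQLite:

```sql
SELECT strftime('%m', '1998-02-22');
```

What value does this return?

02

`%m` extracts the 2-digit month (01-12): 02.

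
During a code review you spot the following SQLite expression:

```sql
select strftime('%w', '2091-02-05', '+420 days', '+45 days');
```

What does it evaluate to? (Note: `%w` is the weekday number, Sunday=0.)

4

First apply '+420 days', '+45 days': 2091-02-05 → 2092-05-15.
2092-05-15 is a Thursday; with Sunday=0 that is 4.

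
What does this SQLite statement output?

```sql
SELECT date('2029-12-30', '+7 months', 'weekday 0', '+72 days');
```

2030-10-15

Adding +7 months to 2029-12-30 gives 2030-07-30.
`weekday 0` advances to the next Sunday; 2030-07-30 is a Tuesday, so it moves forward to 2030-08-04.
Applying '+72 days' to 2030-08-04: counting 72 days forward gives 2030-10-15.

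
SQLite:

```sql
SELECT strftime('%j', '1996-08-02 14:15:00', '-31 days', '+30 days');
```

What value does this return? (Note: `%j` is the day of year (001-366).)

First apply '-31 days', '+30 days': 1996-08-02 14:15:00 → 1996-08-01 14:15:00.
Day-of-year for 1996-08-01: days since 1996-01-01 inclusive = 214, zero-padded to 214.

214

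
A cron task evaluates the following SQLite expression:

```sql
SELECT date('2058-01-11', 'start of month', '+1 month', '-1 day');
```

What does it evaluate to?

`start of month` rewinds 2058-01-11 to 2058-01-01.
Adding +1 month to 2058-01-01 gives 2058-02-01.
Going back 1 day from 2058-02-01 reaches 2058-01-31 (last day of January, 31 days).

2058-01-31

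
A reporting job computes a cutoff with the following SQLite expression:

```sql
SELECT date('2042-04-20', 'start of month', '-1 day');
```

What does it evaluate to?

2042-03-31

`start of month` rewinds 2042-04-20 to 2042-04-01.
Going back 1 day from 2042-04-01 reaches 2042-03-31 (last day of March, 31 days).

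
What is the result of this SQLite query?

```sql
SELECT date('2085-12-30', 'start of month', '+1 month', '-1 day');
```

2085-12-31

`start of month` rewinds 2085-12-30 to 2085-12-01.
Adding +1 month to 2085-12-01 gives 2086-01-01.
Going back 1 day from 2086-01-01 reaches 2085-12-31 (last day of December, 31 days).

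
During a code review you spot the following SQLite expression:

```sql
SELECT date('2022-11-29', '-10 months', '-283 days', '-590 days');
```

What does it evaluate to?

2019-09-09

Adding -10 months to 2022-11-29 gives 2022-01-29.
Applying '-283 days' to 2022-01-29: counting 283 days back gives 2021-04-21.
Applying '-590 days' to 2021-04-21: counting 590 days back gives 2019-09-09.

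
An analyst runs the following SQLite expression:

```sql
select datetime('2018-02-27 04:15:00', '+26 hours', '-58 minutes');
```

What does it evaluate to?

2018-02-28 05:17:00

+26 hours from 2018-02-27 04:15:00 is 2018-02-28 06:15:00 (crosses midnight).
-58 minutes from 2018-02-28 06:15:00 is 2018-02-28 05:17:00.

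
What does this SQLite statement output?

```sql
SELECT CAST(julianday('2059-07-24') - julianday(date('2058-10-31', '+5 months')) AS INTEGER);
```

115

Adding +5 months to 2058-10-31 gives 2059-03-31.
0 days remain in March 2059 after the 31st (31 − 31).
April 2059: 30 days.
May 2059: 31 days.
June 2059: 30 days.
Then 24 days into July 2059.
Total: 0 + 30 + 31 + 30 + 24 = 115.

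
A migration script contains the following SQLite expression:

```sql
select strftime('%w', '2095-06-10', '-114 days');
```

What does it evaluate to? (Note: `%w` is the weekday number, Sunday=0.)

3

First apply '-114 days': 2095-06-10 → 2095-02-16.
2095-02-16 is a Wednesday; with Sunday=0 that is 3.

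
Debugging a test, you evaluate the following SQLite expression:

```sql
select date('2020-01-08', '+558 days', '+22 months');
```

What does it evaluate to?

Applying '+558 days' to 2020-01-08: counting 558 days forward gives 2021-07-19.
Adding +22 months to 2021-07-19 gives 2023-05-19.

2023-05-19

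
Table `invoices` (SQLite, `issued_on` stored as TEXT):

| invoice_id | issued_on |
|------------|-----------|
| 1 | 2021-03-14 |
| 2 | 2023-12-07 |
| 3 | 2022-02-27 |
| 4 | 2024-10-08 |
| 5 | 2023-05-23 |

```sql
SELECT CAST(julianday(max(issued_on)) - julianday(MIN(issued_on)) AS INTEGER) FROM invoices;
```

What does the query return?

MIN = 2021-03-14, MAX = 2024-10-08.
17 days remain in March 2021 after the 14th (31 − 14).
Full months from April 2021 through September 2024 contribute their day counts.
Then 8 days into October 2024.
Total: 17 + 30 + 31 + 30 + 31 + 31 + 30 + 31 + 30 + 31 + 31 + 28 + 31 + 30 + 31 + 30 + 31 + 31 + 30 + 31 + 30 + 31 + 31 + 28 + 31 + 30 + 31 + 30 + 31 + 31 + 30 + 31 + 30 + 31 + 31 + 29 + 31 + 30 + 31 + 30 + 31 + 31 + 30 + 8 = 1304.

1304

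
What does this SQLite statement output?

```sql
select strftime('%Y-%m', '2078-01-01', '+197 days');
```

2078-07

First apply '+197 days': 2078-01-01 → 2078-07-17.
`%Y-%m` extracts the year-month: 2078-07.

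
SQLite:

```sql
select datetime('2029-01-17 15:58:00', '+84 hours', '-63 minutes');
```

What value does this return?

+84 hours from 2029-01-17 15:58:00 is 2029-01-21 03:58:00 (crosses midnight).
63 minutes = 1h 3m; -63 minutes from 2029-01-21 03:58:00 is 2029-01-21 02:55:00.

2029-01-21 02:55:00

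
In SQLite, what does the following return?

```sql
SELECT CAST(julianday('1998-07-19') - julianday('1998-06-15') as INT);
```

15 days remain in June 1998 after the 15th (30 − 15).
Then 19 days into July 1998.
Total: 15 + 19 = 34.

34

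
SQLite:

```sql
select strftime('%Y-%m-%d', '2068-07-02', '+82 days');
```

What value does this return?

2068-09-22

First apply '+82 days': 2068-07-02 → 2068-09-22.
`%Y-%m-%d` extracts the ISO date: 2068-09-22.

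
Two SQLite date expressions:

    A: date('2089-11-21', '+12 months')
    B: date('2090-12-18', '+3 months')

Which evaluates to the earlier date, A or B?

A

A = 2090-11-21.
B = 2091-03-18.
A is earlier.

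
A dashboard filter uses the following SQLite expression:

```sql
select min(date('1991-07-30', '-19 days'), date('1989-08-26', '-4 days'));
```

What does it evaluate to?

date('1991-07-30', '-19 days') → 1991-07-11.
date('1989-08-26', '-4 days') → 1989-08-22.
Earlier of the two is 1989-08-22.

1989-08-22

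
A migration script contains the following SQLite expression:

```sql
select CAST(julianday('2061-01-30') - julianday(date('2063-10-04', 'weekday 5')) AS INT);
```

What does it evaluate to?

`weekday 5` advances to the next Friday; 2063-10-04 is a Thursday, so it moves forward to 2063-10-05.
1 day remains in January 2061 after the 30th (31 − 30).
Full months from February 2061 through September 2063 contribute their day counts.
Then 5 days into October 2063.
Total: 1 + 28 + 31 + 30 + 31 + 30 + 31 + 31 + 30 + 31 + 30 + 31 + 31 + 28 + 31 + 30 + 31 + 30 + 31 + 31 + 30 + 31 + 30 + 31 + 31 + 28 + 31 + 30 + 31 + 30 + 31 + 31 + 30 + 5 = 978.
The subtraction is earlier − later, so the result is −978 → -978.

-978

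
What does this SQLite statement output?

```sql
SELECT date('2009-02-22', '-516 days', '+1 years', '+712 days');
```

2010-09-07

Applying '-516 days' to 2009-02-22: counting 516 days back gives 2007-09-25.
Adding +1 year to 2007-09-25 gives 2008-09-25.
Applying '+712 days' to 2008-09-25: counting 712 days forward gives 2010-09-07.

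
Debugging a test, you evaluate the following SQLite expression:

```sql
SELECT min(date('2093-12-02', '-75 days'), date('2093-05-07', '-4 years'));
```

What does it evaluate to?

2089-05-07

date('2093-12-02', '-75 days') → 2093-09-18.
date('2093-05-07', '-4 years') → 2089-05-07.
Earlier of the two is 2089-05-07.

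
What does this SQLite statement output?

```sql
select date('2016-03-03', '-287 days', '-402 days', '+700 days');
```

Applying '-287 days' to 2016-03-03: counting 287 days back gives 2015-05-21.
Applying '-402 days' to 2015-05-21: counting 402 days back gives 2014-04-14.
Applying '+700 days' to 2014-04-14: counting 700 days forward gives 2016-03-14.

2016-03-14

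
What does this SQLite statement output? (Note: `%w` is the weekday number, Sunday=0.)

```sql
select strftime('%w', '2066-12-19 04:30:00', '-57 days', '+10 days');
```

2

First apply '-57 days', '+10 days': 2066-12-19 04:30:00 → 2066-11-02 04:30:00.
2066-11-02 is a Tuesday; with Sunday=0 that is 2.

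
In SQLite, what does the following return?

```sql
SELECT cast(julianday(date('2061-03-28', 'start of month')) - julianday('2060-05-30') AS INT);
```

275

`start of month` rewinds 2061-03-28 to 2061-03-01.
1 day remains in May 2060 after the 30th (31 − 30).
Full months from June 2060 through February 2061 contribute their day counts.
Then 1 day into March 2061.
Total: 1 + 30 + 31 + 31 + 30 + 31 + 30 + 31 + 31 + 28 + 1 = 275.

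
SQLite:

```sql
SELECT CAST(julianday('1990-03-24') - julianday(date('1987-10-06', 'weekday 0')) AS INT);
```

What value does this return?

895

`weekday 0` advances to the next Sunday; 1987-10-06 is a Tuesday, so it moves forward to 1987-10-11.
20 days remain in October 1987 after the 11th (31 − 11).
Full months from November 1987 through February 1990 contribute their day counts.
Then 24 days into March 1990.
Total: 20 + 30 + 31 + 31 + 29 + 31 + 30 + 31 + 30 + 31 + 31 + 30 + 31 + 30 + 31 + 31 + 28 + 31 + 30 + 31 + 30 + 31 + 31 + 30 + 31 + 30 + 31 + 31 + 28 + 24 = 895.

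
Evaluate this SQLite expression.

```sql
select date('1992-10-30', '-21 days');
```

1992-10-09

Going back 21 days within October lands on 1992-10-09.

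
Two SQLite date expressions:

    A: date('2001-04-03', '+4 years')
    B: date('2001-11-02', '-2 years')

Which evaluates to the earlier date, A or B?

A = 2005-04-03.
B = 1999-11-02.
B is earlier.

B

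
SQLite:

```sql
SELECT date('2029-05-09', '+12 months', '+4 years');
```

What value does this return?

Adding +12 months to 2029-05-09 gives 2030-05-09.
Adding +4 years to 2030-05-09 gives 2034-05-09.

2034-05-09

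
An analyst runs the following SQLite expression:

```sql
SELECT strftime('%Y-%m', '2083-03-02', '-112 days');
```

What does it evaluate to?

2082-11

First apply '-112 days': 2083-03-02 → 2082-11-10.
`%Y-%m` extracts the year-month: 2082-11.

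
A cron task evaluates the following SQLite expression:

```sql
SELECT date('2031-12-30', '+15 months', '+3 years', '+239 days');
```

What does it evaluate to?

Adding +15 months to 2031-12-30 gives 2033-03-30.
Adding +3 years to 2033-03-30 gives 2036-03-30.
Applying '+239 days' to 2036-03-30: counting 239 days forward gives 2036-11-24.

2036-11-24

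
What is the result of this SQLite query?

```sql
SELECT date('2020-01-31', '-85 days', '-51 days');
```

Applying '-85 days' to 2020-01-31: counting 85 days back gives 2019-11-07.
Applying '-51 days' to 2019-11-07: counting 51 days back gives 2019-09-17.

2019-09-17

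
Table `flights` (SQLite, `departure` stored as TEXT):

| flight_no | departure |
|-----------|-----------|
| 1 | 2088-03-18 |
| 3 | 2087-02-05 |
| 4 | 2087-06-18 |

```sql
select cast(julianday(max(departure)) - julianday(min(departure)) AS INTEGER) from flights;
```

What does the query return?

MIN = 2087-02-05, MAX = 2088-03-18.
23 days remain in February 2087 after the 5th (28 − 5).
Full months from March 2087 through February 2088 contribute their day counts.
Then 18 days into March 2088.
Total: 23 + 31 + 30 + 31 + 30 + 31 + 31 + 30 + 31 + 30 + 31 + 31 + 29 + 18 = 407.

407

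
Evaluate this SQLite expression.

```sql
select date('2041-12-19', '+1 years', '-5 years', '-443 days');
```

Adding +1 year to 2041-12-19 gives 2042-12-19.
Adding -5 years to 2042-12-19 gives 2037-12-19.
Applying '-443 days' to 2037-12-19: counting 443 days back gives 2036-10-02.

2036-10-02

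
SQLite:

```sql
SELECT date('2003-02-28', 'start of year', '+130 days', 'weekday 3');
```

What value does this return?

`start of year` rewinds 2003-02-28 to 2003-01-01.
Applying '+130 days' to 2003-01-01: counting 130 days forward gives 2003-05-11.
`weekday 3` advances to the next Wednesday; 2003-05-11 is a Sunday, so it moves forward to 2003-05-14.

2003-05-14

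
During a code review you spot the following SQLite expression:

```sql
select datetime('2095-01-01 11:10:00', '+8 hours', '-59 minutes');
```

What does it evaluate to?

+8 hours from 2095-01-01 11:10:00 is 2095-01-01 19:10:00.
-59 minutes from 2095-01-01 19:10:00 is 2095-01-01 18:11:00.

2095-01-01 18:11:00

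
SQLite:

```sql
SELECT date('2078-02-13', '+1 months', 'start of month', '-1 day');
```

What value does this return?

Adding +1 month to 2078-02-13 gives 2078-03-13.
`start of month` rewinds 2078-03-13 to 2078-03-01.
Going back 1 day from 2078-03-01 reaches 2078-02-28 (last day of February, 28 days).

2078-02-28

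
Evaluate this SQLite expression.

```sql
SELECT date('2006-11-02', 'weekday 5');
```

`weekday 5` advances to the next Friday; 2006-11-02 is a Thursday, so it moves forward to 2006-11-03.

2006-11-03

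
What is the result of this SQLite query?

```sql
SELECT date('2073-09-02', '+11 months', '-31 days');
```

2074-07-02

Adding +11 months to 2073-09-02 gives 2074-08-02.
Going back 2 days from 2074-08-02 reaches 2074-07-31 (last day of July, 31 days).
Going back 29 days within July lands on 2074-07-02.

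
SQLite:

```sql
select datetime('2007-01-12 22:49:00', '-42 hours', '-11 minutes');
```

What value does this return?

2007-01-11 04:38:00

-42 hours from 2007-01-12 22:49:00 is 2007-01-11 04:49:00 (crosses midnight).
-11 minutes from 2007-01-11 04:49:00 is 2007-01-11 04:38:00.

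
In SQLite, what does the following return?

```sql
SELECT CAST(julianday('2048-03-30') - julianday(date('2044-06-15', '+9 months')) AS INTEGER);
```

1111

Adding +9 months to 2044-06-15 gives 2045-03-15.
16 days remain in March 2045 after the 15th (31 − 15).
Full months from April 2045 through February 2048 contribute their day counts.
Then 30 days into March 2048.
Total: 16 + 30 + 31 + 30 + 31 + 31 + 30 + 31 + 30 + 31 + 31 + 28 + 31 + 30 + 31 + 30 + 31 + 31 + 30 + 31 + 30 + 31 + 31 + 28 + 31 + 30 + 31 + 30 + 31 + 31 + 30 + 31 + 30 + 31 + 31 + 29 + 30 = 1111.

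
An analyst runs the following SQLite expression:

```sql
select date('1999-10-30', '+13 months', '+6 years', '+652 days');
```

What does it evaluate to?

Adding +13 months to 1999-10-30 gives 2000-11-30.
Adding +6 years to 2000-11-30 gives 2006-11-30.
Applying '+652 days' to 2006-11-30: counting 652 days forward gives 2008-09-12.

2008-09-12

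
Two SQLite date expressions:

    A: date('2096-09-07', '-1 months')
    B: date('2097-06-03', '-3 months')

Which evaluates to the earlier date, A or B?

A = 2096-08-07.
B = 2097-03-03.
A is earlier.

A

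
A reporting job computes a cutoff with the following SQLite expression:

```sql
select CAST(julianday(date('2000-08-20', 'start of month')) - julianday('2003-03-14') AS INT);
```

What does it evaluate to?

`start of month` rewinds 2000-08-20 to 2000-08-01.
30 days remain in August 2000 after the 1st (31 − 1).
Full months from September 2000 through February 2003 contribute their day counts.
Then 14 days into March 2003.
Total: 30 + 30 + 31 + 30 + 31 + 31 + 28 + 31 + 30 + 31 + 30 + 31 + 31 + 30 + 31 + 30 + 31 + 31 + 28 + 31 + 30 + 31 + 30 + 31 + 31 + 30 + 31 + 30 + 31 + 31 + 28 + 14 = 955.
The subtraction is earlier − later, so the result is −955 → -955.

-955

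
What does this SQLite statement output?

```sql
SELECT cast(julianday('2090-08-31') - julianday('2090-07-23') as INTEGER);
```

39

8 days remain in July 2090 after the 23rd (31 − 23).
Then 31 days into August 2090.
Total: 8 + 31 = 39.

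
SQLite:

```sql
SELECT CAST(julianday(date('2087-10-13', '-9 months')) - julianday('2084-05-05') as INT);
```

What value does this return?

Adding -9 months to 2087-10-13 gives 2087-01-13.
26 days remain in May 2084 after the 5th (31 − 5).
Full months from June 2084 through December 2086 contribute their day counts.
Then 13 days into January 2087.
Total: 26 + 30 + 31 + 31 + 30 + 31 + 30 + 31 + 31 + 28 + 31 + 30 + 31 + 30 + 31 + 31 + 30 + 31 + 30 + 31 + 31 + 28 + 31 + 30 + 31 + 30 + 31 + 31 + 30 + 31 + 30 + 31 + 13 = 983.

983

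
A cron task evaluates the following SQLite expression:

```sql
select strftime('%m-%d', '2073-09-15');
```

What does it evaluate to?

09-15

`%m-%d` extracts the month-day: 09-15.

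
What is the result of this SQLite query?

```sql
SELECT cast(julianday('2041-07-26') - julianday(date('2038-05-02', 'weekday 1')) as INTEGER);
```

1180

`weekday 1` advances to the next Monday; 2038-05-02 is a Sunday, so it moves forward to 2038-05-03.
28 days remain in May 2038 after the 3rd (31 − 3).
Full months from June 2038 through June 2041 contribute their day counts.
Then 26 days into July 2041.
Total: 28 + 30 + 31 + 31 + 30 + 31 + 30 + 31 + 31 + 28 + 31 + 30 + 31 + 30 + 31 + 31 + 30 + 31 + 30 + 31 + 31 + 29 + 31 + 30 + 31 + 30 + 31 + 31 + 30 + 31 + 30 + 31 + 31 + 28 + 31 + 30 + 31 + 30 + 26 = 1180.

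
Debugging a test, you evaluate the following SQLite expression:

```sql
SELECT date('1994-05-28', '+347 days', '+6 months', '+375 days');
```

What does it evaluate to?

Applying '+347 days' to 1994-05-28: counting 347 days forward gives 1995-05-10.
Adding +6 months to 1995-05-10 gives 1995-11-10.
Applying '+375 days' to 1995-11-10: counting 375 days forward gives 1996-11-19.

1996-11-19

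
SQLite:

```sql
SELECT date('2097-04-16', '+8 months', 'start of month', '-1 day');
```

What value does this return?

2097-11-30

Adding +8 months to 2097-04-16 gives 2097-12-16.
`start of month` rewinds 2097-12-16 to 2097-12-01.
Going back 1 day from 2097-12-01 reaches 2097-11-30 (last day of November, 30 days).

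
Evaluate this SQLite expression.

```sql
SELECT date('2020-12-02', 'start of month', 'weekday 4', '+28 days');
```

2020-12-31

`start of month` rewinds 2020-12-02 to 2020-12-01.
`weekday 4` advances to the next Thursday; 2020-12-01 is a Tuesday, so it moves forward to 2020-12-03.
Advancing 28 more days within December lands on 2020-12-31.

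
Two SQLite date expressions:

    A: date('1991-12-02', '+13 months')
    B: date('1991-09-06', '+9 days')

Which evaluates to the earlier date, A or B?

A = 1993-01-02.
B = 1991-09-15.
B is earlier.

B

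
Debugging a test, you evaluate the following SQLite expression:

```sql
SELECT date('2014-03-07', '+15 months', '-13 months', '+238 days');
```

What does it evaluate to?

Adding +15 months to 2014-03-07 gives 2015-06-07.
Adding -13 months to 2015-06-07 gives 2014-05-07.
Applying '+238 days' to 2014-05-07: counting 238 days forward gives 2014-12-31.

2014-12-31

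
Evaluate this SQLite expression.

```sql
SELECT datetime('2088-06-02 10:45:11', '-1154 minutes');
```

1154 minutes = 19h 14m; -1154 minutes from 2088-06-02 10:45:11 is 2088-06-01 15:31:11 (crosses midnight).

2088-06-01 15:31:11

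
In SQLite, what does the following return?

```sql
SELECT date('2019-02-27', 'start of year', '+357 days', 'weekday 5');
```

`start of year` rewinds 2019-02-27 to 2019-01-01.
Applying '+357 days' to 2019-01-01: counting 357 days forward gives 2019-12-24.
`weekday 5` advances to the next Friday; 2019-12-24 is a Tuesday, so it moves forward to 2019-12-27.

2019-12-27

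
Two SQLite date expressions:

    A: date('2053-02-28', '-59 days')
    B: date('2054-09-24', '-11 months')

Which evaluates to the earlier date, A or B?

A

A = 2052-12-31.
B = 2053-10-24.
A is earlier.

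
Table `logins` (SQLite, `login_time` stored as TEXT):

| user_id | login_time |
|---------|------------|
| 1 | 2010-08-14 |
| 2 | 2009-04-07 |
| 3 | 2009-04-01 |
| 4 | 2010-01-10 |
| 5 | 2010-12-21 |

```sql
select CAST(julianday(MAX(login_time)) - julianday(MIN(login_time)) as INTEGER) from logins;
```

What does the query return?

629

MIN = 2009-04-01, MAX = 2010-12-21.
29 days remain in April 2009 after the 1st (30 − 1).
Full months from May 2009 through November 2010 contribute their day counts.
Then 21 days into December 2010.
Total: 29 + 31 + 30 + 31 + 31 + 30 + 31 + 30 + 31 + 31 + 28 + 31 + 30 + 31 + 30 + 31 + 31 + 30 + 31 + 30 + 21 = 629.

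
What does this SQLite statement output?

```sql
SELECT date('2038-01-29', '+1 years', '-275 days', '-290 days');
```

2037-07-13

Adding +1 year to 2038-01-29 gives 2039-01-29.
Applying '-275 days' to 2039-01-29: counting 275 days back gives 2038-04-29.
Applying '-290 days' to 2038-04-29: counting 290 days back gives 2037-07-13.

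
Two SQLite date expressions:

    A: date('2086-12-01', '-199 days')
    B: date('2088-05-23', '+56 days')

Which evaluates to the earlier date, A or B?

A

A = 2086-05-16.
B = 2088-07-18.
A is earlier.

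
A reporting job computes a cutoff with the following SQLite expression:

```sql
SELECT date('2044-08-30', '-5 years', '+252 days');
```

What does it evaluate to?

2040-05-08

Adding -5 years to 2044-08-30 gives 2039-08-30.
Applying '+252 days' to 2039-08-30: counting 252 days forward gives 2040-05-08.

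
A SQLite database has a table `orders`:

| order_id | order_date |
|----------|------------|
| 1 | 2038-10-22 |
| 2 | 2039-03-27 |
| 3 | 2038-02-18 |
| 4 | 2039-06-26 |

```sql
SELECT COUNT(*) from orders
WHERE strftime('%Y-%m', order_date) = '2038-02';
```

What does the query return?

Rows with year-month 2038-02: 2038-02-18 → 1.

1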